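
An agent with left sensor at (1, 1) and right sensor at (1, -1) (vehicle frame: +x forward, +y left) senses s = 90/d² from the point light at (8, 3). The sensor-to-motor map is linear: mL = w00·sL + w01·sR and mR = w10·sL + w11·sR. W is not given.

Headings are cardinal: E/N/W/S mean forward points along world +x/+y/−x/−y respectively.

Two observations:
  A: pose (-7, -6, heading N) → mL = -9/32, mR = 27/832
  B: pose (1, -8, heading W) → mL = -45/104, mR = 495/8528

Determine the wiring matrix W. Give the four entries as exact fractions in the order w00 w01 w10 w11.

-1 0 -1/2 1/2

obs A: pose=(-7,-6,N) → sL=9/32, sR=9/26, mL=-9/32, mR=27/832
obs B: pose=(1,-8,W) → sL=45/104, sR=45/82, mL=-45/104, mR=495/8528
sensor matrix S = [[9/32, 9/26], [45/104, 45/82]]; det S = 2025/443456
solve [mL_A; mL_B] = S·[w00; w01] and [mR_A; mR_B] = S·[w10; w11]:
  w00 = -1, w01 = 0, w10 = -1/2, w11 = 1/2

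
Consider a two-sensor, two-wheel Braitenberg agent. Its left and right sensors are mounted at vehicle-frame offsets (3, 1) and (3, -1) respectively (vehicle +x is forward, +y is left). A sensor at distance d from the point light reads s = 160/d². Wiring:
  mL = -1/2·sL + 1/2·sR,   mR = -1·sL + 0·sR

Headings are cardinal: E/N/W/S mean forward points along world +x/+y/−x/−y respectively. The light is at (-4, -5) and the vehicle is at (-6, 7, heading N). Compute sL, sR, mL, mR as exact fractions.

left sensor world pos  = (-7, 10); dL² = 234
right sensor world pos = (-5, 10); dR² = 226
sL = 160/234 = 80/117
sR = 160/226 = 80/113
mL = -1/2·sL + 1/2·sR = 160/13221
mR = -1·sL + 0·sR = -80/117

80/117 80/113 160/13221 -80/117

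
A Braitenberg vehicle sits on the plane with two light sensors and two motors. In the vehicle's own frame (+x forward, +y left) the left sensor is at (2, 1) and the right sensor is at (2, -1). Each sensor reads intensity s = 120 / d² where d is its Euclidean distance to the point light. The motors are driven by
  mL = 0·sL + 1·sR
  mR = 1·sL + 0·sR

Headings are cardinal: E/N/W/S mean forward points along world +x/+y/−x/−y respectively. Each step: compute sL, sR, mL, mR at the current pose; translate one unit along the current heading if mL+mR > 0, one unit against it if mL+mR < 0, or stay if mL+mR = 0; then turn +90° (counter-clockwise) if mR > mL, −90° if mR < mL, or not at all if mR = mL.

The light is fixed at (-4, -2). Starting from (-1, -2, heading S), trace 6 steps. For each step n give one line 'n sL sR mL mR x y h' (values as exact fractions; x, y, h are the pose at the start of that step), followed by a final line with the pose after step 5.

0 6 15 15 6 -1 -2 S
1 24 120 120 24 -1 -3 W
2 60 12 12 60 -2 -3 N
3 120 120 120 120 -2 -2 W
4 60 60 60 60 -3 -2 W
5 24 24 24 24 -4 -2 W
final -5 -2 W

n=0: pose=(-1,-2,S); sL=6, sR=15; mL=15, mR=6; mL+mR=21 → advance +1; mR−mL=-9 → turn -1·90°
n=1: pose=(-1,-3,W); sL=24, sR=120; mL=120, mR=24; mL+mR=144 → advance +1; mR−mL=-96 → turn -1·90°
n=2: pose=(-2,-3,N); sL=60, sR=12; mL=12, mR=60; mL+mR=72 → advance +1; mR−mL=48 → turn +1·90°
n=3: pose=(-2,-2,W); sL=120, sR=120; mL=120, mR=120; mL+mR=240 → advance +1; mR−mL=0 → turn +0·90°
n=4: pose=(-3,-2,W); sL=60, sR=60; mL=60, mR=60; mL+mR=120 → advance +1; mR−mL=0 → turn +0·90°
n=5: pose=(-4,-2,W); sL=24, sR=24; mL=24, mR=24; mL+mR=48 → advance +1; mR−mL=0 → turn +0·90°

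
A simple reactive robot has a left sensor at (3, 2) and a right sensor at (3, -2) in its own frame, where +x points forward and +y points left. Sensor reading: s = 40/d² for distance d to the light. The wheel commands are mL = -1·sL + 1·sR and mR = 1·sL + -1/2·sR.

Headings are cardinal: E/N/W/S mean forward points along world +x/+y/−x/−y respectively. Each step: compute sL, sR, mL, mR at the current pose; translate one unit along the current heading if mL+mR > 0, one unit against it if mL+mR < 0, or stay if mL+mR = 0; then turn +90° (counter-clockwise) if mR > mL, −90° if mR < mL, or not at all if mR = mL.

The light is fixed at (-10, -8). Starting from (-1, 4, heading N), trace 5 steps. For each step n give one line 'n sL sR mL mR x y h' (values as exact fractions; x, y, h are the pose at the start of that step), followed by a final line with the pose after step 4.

n=0: pose=(-1,4,N); sL=20/137, sR=20/173; mL=-720/23701, mR=2090/23701; mL+mR=10/173 → advance +1; mR−mL=2810/23701 → turn +1·90°
n=1: pose=(-1,5,W); sL=40/157, sR=40/261; mL=-4160/40977, mR=7300/40977; mL+mR=20/261 → advance +1; mR−mL=3820/13659 → turn +1·90°
n=2: pose=(-2,5,S); sL=1/5, sR=5/17; mL=8/85, mR=9/170; mL+mR=5/34 → advance +1; mR−mL=-7/170 → turn -1·90°
n=3: pose=(-2,4,W); sL=8/25, sR=40/221; mL=-768/5525, mR=1268/5525; mL+mR=20/221 → advance +1; mR−mL=2036/5525 → turn +1·90°
n=4: pose=(-3,4,S); sL=20/81, sR=20/53; mL=560/4293, mR=250/4293; mL+mR=10/53 → advance +1; mR−mL=-310/4293 → turn -1·90°

0 20/137 20/173 -720/23701 2090/23701 -1 4 N
1 40/157 40/261 -4160/40977 7300/40977 -1 5 W
2 1/5 5/17 8/85 9/170 -2 5 S
3 8/25 40/221 -768/5525 1268/5525 -2 4 W
4 20/81 20/53 560/4293 250/4293 -3 4 S
final -3 3 W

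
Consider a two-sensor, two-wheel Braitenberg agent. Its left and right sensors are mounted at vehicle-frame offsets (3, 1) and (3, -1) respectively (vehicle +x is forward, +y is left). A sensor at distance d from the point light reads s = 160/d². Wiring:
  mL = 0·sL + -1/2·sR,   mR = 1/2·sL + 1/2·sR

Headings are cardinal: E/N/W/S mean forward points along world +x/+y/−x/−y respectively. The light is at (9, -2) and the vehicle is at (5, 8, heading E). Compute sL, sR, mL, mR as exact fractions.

left sensor world pos  = (8, 9); dL² = 122
right sensor world pos = (8, 7); dR² = 82
sL = 160/122 = 80/61
sR = 160/82 = 80/41
mL = 0·sL + -1/2·sR = -40/41
mR = 1/2·sL + 1/2·sR = 4080/2501

80/61 80/41 -40/41 4080/2501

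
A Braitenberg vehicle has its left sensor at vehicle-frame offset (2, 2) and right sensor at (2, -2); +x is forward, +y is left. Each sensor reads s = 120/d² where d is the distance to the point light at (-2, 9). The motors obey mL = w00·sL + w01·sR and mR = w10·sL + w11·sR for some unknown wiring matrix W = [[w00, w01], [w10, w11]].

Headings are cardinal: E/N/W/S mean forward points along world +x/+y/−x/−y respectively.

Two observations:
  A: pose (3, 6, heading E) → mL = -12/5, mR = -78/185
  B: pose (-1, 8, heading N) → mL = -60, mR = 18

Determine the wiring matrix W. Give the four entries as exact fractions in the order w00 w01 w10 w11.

obs A: pose=(3,6,E) → sL=12/5, sR=60/37, mL=-12/5, mR=-78/185
obs B: pose=(-1,8,N) → sL=60, sR=12, mL=-60, mR=18
sensor matrix S = [[12/5, 60/37], [60, 12]]; det S = -12672/185
solve [mL_A; mL_B] = S·[w00; w01] and [mR_A; mR_B] = S·[w10; w11]:
  w00 = -1, w01 = 0, w10 = 1/2, w11 = -1

-1 0 1/2 -1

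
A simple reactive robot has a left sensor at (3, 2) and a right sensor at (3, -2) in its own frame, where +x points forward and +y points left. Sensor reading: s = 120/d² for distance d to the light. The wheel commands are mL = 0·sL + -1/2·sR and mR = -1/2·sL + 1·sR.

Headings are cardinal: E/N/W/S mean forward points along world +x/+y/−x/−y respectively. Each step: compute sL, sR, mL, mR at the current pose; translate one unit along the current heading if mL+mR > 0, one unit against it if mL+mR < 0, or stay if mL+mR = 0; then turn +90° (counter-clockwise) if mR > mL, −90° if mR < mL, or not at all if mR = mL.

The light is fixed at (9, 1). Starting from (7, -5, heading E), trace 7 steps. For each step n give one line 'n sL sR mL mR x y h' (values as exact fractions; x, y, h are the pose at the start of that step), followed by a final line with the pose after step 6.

0 120/17 24/13 -12/13 -372/221 7 -5 E
1 60/41 60/53 -30/53 870/2173 6 -5 S
2 40/3 120/49 -60/49 -620/147 6 -4 E
3 30/17 6/5 -3/5 27/85 5 -4 S
4 24 120/37 -60/37 -324/37 5 -3 E
5 60/29 60/49 -30/49 270/1421 4 -3 S
6 24 120/29 -60/29 -228/29 4 -2 E
final 3 -2 S

n=0: pose=(7,-5,E); sL=120/17, sR=24/13; mL=-12/13, mR=-372/221; mL+mR=-576/221 → advance -1; mR−mL=-168/221 → turn -1·90°
n=1: pose=(6,-5,S); sL=60/41, sR=60/53; mL=-30/53, mR=870/2173; mL+mR=-360/2173 → advance -1; mR−mL=2100/2173 → turn +1·90°
n=2: pose=(6,-4,E); sL=40/3, sR=120/49; mL=-60/49, mR=-620/147; mL+mR=-800/147 → advance -1; mR−mL=-440/147 → turn -1·90°
n=3: pose=(5,-4,S); sL=30/17, sR=6/5; mL=-3/5, mR=27/85; mL+mR=-24/85 → advance -1; mR−mL=78/85 → turn +1·90°
n=4: pose=(5,-3,E); sL=24, sR=120/37; mL=-60/37, mR=-324/37; mL+mR=-384/37 → advance -1; mR−mL=-264/37 → turn -1·90°
n=5: pose=(4,-3,S); sL=60/29, sR=60/49; mL=-30/49, mR=270/1421; mL+mR=-600/1421 → advance -1; mR−mL=1140/1421 → turn +1·90°
n=6: pose=(4,-2,E); sL=24, sR=120/29; mL=-60/29, mR=-228/29; mL+mR=-288/29 → advance -1; mR−mL=-168/29 → turn -1·90°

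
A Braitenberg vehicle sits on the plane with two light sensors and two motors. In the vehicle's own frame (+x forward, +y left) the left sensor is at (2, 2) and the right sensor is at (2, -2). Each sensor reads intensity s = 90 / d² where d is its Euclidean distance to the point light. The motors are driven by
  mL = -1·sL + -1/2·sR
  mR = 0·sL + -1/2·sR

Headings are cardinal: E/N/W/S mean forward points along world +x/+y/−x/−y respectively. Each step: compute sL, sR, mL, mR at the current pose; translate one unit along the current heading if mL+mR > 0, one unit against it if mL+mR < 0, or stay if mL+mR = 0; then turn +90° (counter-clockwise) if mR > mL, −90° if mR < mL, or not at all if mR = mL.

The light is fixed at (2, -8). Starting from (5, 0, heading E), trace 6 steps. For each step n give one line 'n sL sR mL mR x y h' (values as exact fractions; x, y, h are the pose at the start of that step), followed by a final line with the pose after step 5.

0 18/25 90/61 -2223/1525 -45/61 5 0 E
1 9/10 45/58 -747/580 -45/116 4 0 N
2 18/5 10/9 -187/45 -5/9 4 -1 W
3 9/5 45/13 -459/130 -45/26 5 -1 S
4 18/25 90/61 -2223/1525 -45/61 5 0 E
5 9/10 45/58 -747/580 -45/116 4 0 N
final 4 -1 W

n=0: pose=(5,0,E); sL=18/25, sR=90/61; mL=-2223/1525, mR=-45/61; mL+mR=-3348/1525 → advance -1; mR−mL=18/25 → turn +1·90°
n=1: pose=(4,0,N); sL=9/10, sR=45/58; mL=-747/580, mR=-45/116; mL+mR=-243/145 → advance -1; mR−mL=9/10 → turn +1·90°
n=2: pose=(4,-1,W); sL=18/5, sR=10/9; mL=-187/45, mR=-5/9; mL+mR=-212/45 → advance -1; mR−mL=18/5 → turn +1·90°
n=3: pose=(5,-1,S); sL=9/5, sR=45/13; mL=-459/130, mR=-45/26; mL+mR=-342/65 → advance -1; mR−mL=9/5 → turn +1·90°
n=4: pose=(5,0,E); sL=18/25, sR=90/61; mL=-2223/1525, mR=-45/61; mL+mR=-3348/1525 → advance -1; mR−mL=18/25 → turn +1·90°
n=5: pose=(4,0,N); sL=9/10, sR=45/58; mL=-747/580, mR=-45/116; mL+mR=-243/145 → advance -1; mR−mL=9/10 → turn +1·90°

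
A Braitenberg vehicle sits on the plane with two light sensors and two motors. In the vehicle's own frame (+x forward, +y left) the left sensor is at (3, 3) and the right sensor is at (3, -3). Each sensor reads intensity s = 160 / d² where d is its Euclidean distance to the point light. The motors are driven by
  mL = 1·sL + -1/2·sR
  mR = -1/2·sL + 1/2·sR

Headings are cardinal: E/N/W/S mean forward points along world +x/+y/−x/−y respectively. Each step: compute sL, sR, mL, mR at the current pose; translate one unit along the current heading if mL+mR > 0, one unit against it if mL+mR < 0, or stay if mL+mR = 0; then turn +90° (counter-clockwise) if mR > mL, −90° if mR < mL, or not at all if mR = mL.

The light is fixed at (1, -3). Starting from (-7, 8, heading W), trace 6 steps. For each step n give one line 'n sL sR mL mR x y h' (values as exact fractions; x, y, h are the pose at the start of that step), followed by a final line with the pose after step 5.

n=0: pose=(-7,8,W); sL=32/37, sR=160/317; mL=7184/11729, mR=-2112/11729; mL+mR=16/37 → advance +1; mR−mL=-9296/11729 → turn -1·90°
n=1: pose=(-8,8,N); sL=8/17, sR=20/29; mL=62/493, mR=54/493; mL+mR=4/17 → advance +1; mR−mL=-8/493 → turn -1·90°
n=2: pose=(-8,9,E); sL=160/261, sR=160/117; mL=-80/1131, mR=1280/3393; mL+mR=80/261 → advance +1; mR−mL=1520/3393 → turn +1·90°
n=3: pose=(-7,9,N); sL=80/173, sR=16/25; mL=616/4325, mR=384/4325; mL+mR=40/173 → advance +1; mR−mL=-232/4325 → turn -1·90°
n=4: pose=(-7,10,E); sL=160/281, sR=32/25; mL=-496/7025, mR=2496/7025; mL+mR=80/281 → advance +1; mR−mL=2992/7025 → turn +1·90°
n=5: pose=(-6,10,N); sL=40/89, sR=10/17; mL=235/1513, mR=105/1513; mL+mR=20/89 → advance +1; mR−mL=-130/1513 → turn -1·90°

0 32/37 160/317 7184/11729 -2112/11729 -7 8 W
1 8/17 20/29 62/493 54/493 -8 8 N
2 160/261 160/117 -80/1131 1280/3393 -8 9 E
3 80/173 16/25 616/4325 384/4325 -7 9 N
4 160/281 32/25 -496/7025 2496/7025 -7 10 E
5 40/89 10/17 235/1513 105/1513 -6 10 N
final -6 11 E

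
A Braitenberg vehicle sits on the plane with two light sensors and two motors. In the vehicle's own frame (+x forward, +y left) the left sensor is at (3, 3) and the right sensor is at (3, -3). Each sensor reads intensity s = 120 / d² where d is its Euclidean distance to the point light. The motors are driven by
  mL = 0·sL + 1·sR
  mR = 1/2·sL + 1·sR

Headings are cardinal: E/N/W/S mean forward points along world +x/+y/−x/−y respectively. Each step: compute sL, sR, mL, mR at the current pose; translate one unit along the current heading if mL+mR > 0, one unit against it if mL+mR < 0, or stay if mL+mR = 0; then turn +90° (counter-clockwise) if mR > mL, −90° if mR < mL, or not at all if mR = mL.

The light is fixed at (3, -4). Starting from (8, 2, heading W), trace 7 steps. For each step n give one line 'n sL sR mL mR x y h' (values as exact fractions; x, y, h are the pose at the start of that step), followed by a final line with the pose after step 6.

0 120/13 24/17 24/17 1332/221 8 2 W
1 60/29 12 12 378/29 7 2 S
2 120/113 120/53 120/53 16740/5989 7 1 E
3 30/17 15/16 15/16 495/272 8 1 N
4 120/13 24/17 24/17 1332/221 8 2 W
5 60/29 12 12 378/29 7 2 S
6 120/113 120/53 120/53 16740/5989 7 1 E
final 8 1 N

n=0: pose=(8,2,W); sL=120/13, sR=24/17; mL=24/17, mR=1332/221; mL+mR=1644/221 → advance +1; mR−mL=60/13 → turn +1·90°
n=1: pose=(7,2,S); sL=60/29, sR=12; mL=12, mR=378/29; mL+mR=726/29 → advance +1; mR−mL=30/29 → turn +1·90°
n=2: pose=(7,1,E); sL=120/113, sR=120/53; mL=120/53, mR=16740/5989; mL+mR=30300/5989 → advance +1; mR−mL=60/113 → turn +1·90°
n=3: pose=(8,1,N); sL=30/17, sR=15/16; mL=15/16, mR=495/272; mL+mR=375/136 → advance +1; mR−mL=15/17 → turn +1·90°
n=4: pose=(8,2,W); sL=120/13, sR=24/17; mL=24/17, mR=1332/221; mL+mR=1644/221 → advance +1; mR−mL=60/13 → turn +1·90°
n=5: pose=(7,2,S); sL=60/29, sR=12; mL=12, mR=378/29; mL+mR=726/29 → advance +1; mR−mL=30/29 → turn +1·90°
n=6: pose=(7,1,E); sL=120/113, sR=120/53; mL=120/53, mR=16740/5989; mL+mR=30300/5989 → advance +1; mR−mL=60/113 → turn +1·90°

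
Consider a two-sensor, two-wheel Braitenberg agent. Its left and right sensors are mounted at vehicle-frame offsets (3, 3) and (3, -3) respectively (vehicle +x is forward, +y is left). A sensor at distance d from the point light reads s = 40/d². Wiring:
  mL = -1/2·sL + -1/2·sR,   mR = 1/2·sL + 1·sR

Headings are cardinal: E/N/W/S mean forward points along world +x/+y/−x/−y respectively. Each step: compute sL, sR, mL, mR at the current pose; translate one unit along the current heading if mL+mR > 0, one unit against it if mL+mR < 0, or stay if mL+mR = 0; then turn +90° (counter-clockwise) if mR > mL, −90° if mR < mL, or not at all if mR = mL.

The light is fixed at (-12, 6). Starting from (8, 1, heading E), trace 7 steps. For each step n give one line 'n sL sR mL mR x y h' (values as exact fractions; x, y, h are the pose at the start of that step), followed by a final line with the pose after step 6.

n=0: pose=(8,1,E); sL=40/533, sR=40/593; mL=-22520/316069, mR=33180/316069; mL+mR=20/593 → advance +1; mR−mL=55700/316069 → turn +1·90°
n=1: pose=(9,1,N); sL=5/41, sR=2/29; mL=-227/2378, mR=309/2378; mL+mR=1/29 → advance +1; mR−mL=268/1189 → turn +1·90°
n=2: pose=(9,2,W); sL=40/373, sR=8/65; mL=-2792/24245, mR=4284/24245; mL+mR=4/65 → advance +1; mR−mL=7076/24245 → turn +1·90°
n=3: pose=(8,2,S); sL=20/289, sR=20/169; mL=-4580/48841, mR=7470/48841; mL+mR=10/169 → advance +1; mR−mL=12050/48841 → turn +1·90°
n=4: pose=(8,1,E); sL=40/533, sR=40/593; mL=-22520/316069, mR=33180/316069; mL+mR=20/593 → advance +1; mR−mL=55700/316069 → turn +1·90°
n=5: pose=(9,1,N); sL=5/41, sR=2/29; mL=-227/2378, mR=309/2378; mL+mR=1/29 → advance +1; mR−mL=268/1189 → turn +1·90°
n=6: pose=(9,2,W); sL=40/373, sR=8/65; mL=-2792/24245, mR=4284/24245; mL+mR=4/65 → advance +1; mR−mL=7076/24245 → turn +1·90°

0 40/533 40/593 -22520/316069 33180/316069 8 1 E
1 5/41 2/29 -227/2378 309/2378 9 1 N
2 40/373 8/65 -2792/24245 4284/24245 9 2 W
3 20/289 20/169 -4580/48841 7470/48841 8 2 S
4 40/533 40/593 -22520/316069 33180/316069 8 1 E
5 5/41 2/29 -227/2378 309/2378 9 1 N
6 40/373 8/65 -2792/24245 4284/24245 9 2 W
final 8 2 S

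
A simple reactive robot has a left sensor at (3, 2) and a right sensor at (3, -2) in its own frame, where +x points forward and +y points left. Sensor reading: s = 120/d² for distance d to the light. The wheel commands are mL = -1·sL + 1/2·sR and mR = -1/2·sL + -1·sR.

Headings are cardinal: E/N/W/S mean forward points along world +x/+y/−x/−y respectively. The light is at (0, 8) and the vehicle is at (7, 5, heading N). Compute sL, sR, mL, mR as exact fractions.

24/5 40/27 -548/135 -524/135

left sensor world pos  = (5, 8); dL² = 25
right sensor world pos = (9, 8); dR² = 81
sL = 120/25 = 24/5
sR = 120/81 = 40/27
mL = -1·sL + 1/2·sR = -548/135
mR = -1/2·sL + -1·sR = -524/135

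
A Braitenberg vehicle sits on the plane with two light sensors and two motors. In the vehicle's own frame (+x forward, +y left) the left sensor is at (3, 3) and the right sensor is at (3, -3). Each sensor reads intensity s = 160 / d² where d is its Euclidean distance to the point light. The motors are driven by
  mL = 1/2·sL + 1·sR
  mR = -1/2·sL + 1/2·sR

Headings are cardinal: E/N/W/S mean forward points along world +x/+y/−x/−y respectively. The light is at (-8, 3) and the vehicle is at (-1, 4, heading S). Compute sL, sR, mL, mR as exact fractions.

20/13 8 114/13 42/13

left sensor world pos  = (2, 1); dL² = 104
right sensor world pos = (-4, 1); dR² = 20
sL = 160/104 = 20/13
sR = 160/20 = 8
mL = 1/2·sL + 1·sR = 114/13
mR = -1/2·sL + 1/2·sR = 42/13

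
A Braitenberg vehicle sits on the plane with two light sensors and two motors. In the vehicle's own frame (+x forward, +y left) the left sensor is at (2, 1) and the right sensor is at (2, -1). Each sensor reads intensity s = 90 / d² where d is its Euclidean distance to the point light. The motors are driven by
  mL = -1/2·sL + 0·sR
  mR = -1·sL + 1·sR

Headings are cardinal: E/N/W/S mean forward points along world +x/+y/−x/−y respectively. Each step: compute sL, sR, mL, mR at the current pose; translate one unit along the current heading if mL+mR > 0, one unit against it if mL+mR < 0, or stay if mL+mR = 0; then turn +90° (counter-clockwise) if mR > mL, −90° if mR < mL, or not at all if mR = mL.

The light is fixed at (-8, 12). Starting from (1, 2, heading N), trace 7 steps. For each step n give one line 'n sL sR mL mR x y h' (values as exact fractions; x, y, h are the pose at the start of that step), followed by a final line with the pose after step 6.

n=0: pose=(1,2,N); sL=45/64, sR=45/82; mL=-45/128, mR=-405/2624; mL+mR=-2655/5248 → advance -1; mR−mL=1035/5248 → turn +1·90°
n=1: pose=(1,1,W); sL=90/193, sR=90/149; mL=-45/193, mR=3960/28757; mL+mR=-2745/28757 → advance -1; mR−mL=10665/28757 → turn +1·90°
n=2: pose=(2,1,S); sL=9/29, sR=9/25; mL=-9/58, mR=36/725; mL+mR=-153/1450 → advance -1; mR−mL=297/1450 → turn +1·90°
n=3: pose=(2,2,E); sL=2/5, sR=18/53; mL=-1/5, mR=-16/265; mL+mR=-69/265 → advance -1; mR−mL=37/265 → turn +1·90°
n=4: pose=(1,2,N); sL=45/64, sR=45/82; mL=-45/128, mR=-405/2624; mL+mR=-2655/5248 → advance -1; mR−mL=1035/5248 → turn +1·90°
n=5: pose=(1,1,W); sL=90/193, sR=90/149; mL=-45/193, mR=3960/28757; mL+mR=-2745/28757 → advance -1; mR−mL=10665/28757 → turn +1·90°
n=6: pose=(2,1,S); sL=9/29, sR=9/25; mL=-9/58, mR=36/725; mL+mR=-153/1450 → advance -1; mR−mL=297/1450 → turn +1·90°

0 45/64 45/82 -45/128 -405/2624 1 2 N
1 90/193 90/149 -45/193 3960/28757 1 1 W
2 9/29 9/25 -9/58 36/725 2 1 S
3 2/5 18/53 -1/5 -16/265 2 2 E
4 45/64 45/82 -45/128 -405/2624 1 2 N
5 90/193 90/149 -45/193 3960/28757 1 1 W
6 9/29 9/25 -9/58 36/725 2 1 S
final 2 2 E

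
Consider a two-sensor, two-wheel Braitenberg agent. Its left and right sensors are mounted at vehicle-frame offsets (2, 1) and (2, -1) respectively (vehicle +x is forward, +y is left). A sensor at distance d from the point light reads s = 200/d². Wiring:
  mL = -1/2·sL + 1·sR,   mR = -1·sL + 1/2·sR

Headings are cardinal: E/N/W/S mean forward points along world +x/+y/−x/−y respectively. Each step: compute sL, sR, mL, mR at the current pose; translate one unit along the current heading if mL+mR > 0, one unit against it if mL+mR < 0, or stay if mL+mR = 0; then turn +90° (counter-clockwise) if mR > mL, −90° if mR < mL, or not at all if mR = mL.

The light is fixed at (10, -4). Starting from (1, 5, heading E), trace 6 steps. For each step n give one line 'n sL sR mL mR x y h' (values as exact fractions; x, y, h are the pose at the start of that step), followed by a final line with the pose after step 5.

n=0: pose=(1,5,E); sL=200/149, sR=200/113; mL=18500/16837, mR=-7700/16837; mL+mR=10800/16837 → advance +1; mR−mL=-26200/16837 → turn -1·90°
n=1: pose=(2,5,S); sL=100/49, sR=20/13; mL=330/637, mR=-810/637; mL+mR=-480/637 → advance -1; mR−mL=-1140/637 → turn -1·90°
n=2: pose=(2,6,W); sL=200/181, sR=200/221; mL=14100/40001, mR=-26100/40001; mL+mR=-12000/40001 → advance -1; mR−mL=-40200/40001 → turn -1·90°
n=3: pose=(3,6,N); sL=25/26, sR=10/9; mL=295/468, mR=-95/234; mL+mR=35/156 → advance +1; mR−mL=-485/468 → turn -1·90°
n=4: pose=(3,7,E); sL=200/169, sR=8/5; mL=852/845, mR=-324/845; mL+mR=528/845 → advance +1; mR−mL=-1176/845 → turn -1·90°
n=5: pose=(4,7,S); sL=100/53, sR=20/13; mL=410/689, mR=-770/689; mL+mR=-360/689 → advance -1; mR−mL=-1180/689 → turn -1·90°

0 200/149 200/113 18500/16837 -7700/16837 1 5 E
1 100/49 20/13 330/637 -810/637 2 5 S
2 200/181 200/221 14100/40001 -26100/40001 2 6 W
3 25/26 10/9 295/468 -95/234 3 6 N
4 200/169 8/5 852/845 -324/845 3 7 E
5 100/53 20/13 410/689 -770/689 4 7 S
final 4 8 W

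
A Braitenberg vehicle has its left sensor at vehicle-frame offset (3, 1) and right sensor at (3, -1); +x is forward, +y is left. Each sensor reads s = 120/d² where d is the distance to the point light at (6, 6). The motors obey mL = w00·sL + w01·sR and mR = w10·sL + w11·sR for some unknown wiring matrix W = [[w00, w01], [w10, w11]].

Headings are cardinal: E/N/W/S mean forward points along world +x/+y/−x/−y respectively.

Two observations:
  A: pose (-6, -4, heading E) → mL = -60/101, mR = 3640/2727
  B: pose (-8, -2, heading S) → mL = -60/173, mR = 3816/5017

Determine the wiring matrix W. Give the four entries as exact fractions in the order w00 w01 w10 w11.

0 -1 1 1

obs A: pose=(-6,-4,E) → sL=20/27, sR=60/101, mL=-60/101, mR=3640/2727
obs B: pose=(-8,-2,S) → sL=12/29, sR=60/173, mL=-60/173, mR=3816/5017
sensor matrix S = [[20/27, 60/101], [12/29, 60/173]]; det S = 50560/4560453
solve [mL_A; mL_B] = S·[w00; w01] and [mR_A; mR_B] = S·[w10; w11]:
  w00 = 0, w01 = -1, w10 = 1, w11 = 1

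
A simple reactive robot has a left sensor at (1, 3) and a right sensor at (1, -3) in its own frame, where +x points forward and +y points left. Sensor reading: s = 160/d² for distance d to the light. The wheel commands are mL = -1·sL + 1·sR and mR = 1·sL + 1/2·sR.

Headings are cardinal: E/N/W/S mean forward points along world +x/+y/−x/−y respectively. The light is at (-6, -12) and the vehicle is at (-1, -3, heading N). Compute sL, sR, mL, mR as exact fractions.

20/13 40/41 -300/533 1080/533

left sensor world pos  = (-4, -2); dL² = 104
right sensor world pos = (2, -2); dR² = 164
sL = 160/104 = 20/13
sR = 160/164 = 40/41
mL = -1·sL + 1·sR = -300/533
mR = 1·sL + 1/2·sR = 1080/533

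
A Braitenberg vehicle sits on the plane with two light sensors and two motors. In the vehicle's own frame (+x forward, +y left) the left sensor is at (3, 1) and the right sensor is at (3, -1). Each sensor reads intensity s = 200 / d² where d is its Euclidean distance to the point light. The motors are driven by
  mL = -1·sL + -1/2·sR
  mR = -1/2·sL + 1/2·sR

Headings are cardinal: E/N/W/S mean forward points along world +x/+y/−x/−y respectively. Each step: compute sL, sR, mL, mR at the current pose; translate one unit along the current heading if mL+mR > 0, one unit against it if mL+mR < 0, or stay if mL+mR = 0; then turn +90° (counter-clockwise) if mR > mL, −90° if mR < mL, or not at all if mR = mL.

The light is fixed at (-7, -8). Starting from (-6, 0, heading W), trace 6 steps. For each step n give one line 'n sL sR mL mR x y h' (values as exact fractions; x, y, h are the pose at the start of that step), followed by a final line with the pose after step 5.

0 200/53 40/17 -4460/901 -640/901 -6 0 W
1 100/17 100/13 -2150/221 200/221 -5 0 S
2 8/5 200/89 -1212/445 144/445 -5 1 E
3 25/18 50/37 -1375/666 -25/1332 -6 1 N
4 200/53 40/17 -4460/901 -640/901 -6 0 W
5 100/17 100/13 -2150/221 200/221 -5 0 S
final -5 1 E

n=0: pose=(-6,0,W); sL=200/53, sR=40/17; mL=-4460/901, mR=-640/901; mL+mR=-300/53 → advance -1; mR−mL=3820/901 → turn +1·90°
n=1: pose=(-5,0,S); sL=100/17, sR=100/13; mL=-2150/221, mR=200/221; mL+mR=-150/17 → advance -1; mR−mL=2350/221 → turn +1·90°
n=2: pose=(-5,1,E); sL=8/5, sR=200/89; mL=-1212/445, mR=144/445; mL+mR=-12/5 → advance -1; mR−mL=1356/445 → turn +1·90°
n=3: pose=(-6,1,N); sL=25/18, sR=50/37; mL=-1375/666, mR=-25/1332; mL+mR=-25/12 → advance -1; mR−mL=2725/1332 → turn +1·90°
n=4: pose=(-6,0,W); sL=200/53, sR=40/17; mL=-4460/901, mR=-640/901; mL+mR=-300/53 → advance -1; mR−mL=3820/901 → turn +1·90°
n=5: pose=(-5,0,S); sL=100/17, sR=100/13; mL=-2150/221, mR=200/221; mL+mR=-150/17 → advance -1; mR−mL=2350/221 → turn +1·90°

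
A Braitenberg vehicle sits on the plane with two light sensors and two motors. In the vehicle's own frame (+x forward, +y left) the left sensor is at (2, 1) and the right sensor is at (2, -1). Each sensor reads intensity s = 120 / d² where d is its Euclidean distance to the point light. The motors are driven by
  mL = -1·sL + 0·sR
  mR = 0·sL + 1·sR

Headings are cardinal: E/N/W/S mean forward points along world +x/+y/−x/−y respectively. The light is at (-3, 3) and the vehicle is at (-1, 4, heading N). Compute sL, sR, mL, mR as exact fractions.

12 20/3 -12 20/3

left sensor world pos  = (-2, 6); dL² = 10
right sensor world pos = (0, 6); dR² = 18
sL = 120/10 = 12
sR = 120/18 = 20/3
mL = -1·sL + 0·sR = -12
mR = 0·sL + 1·sR = 20/3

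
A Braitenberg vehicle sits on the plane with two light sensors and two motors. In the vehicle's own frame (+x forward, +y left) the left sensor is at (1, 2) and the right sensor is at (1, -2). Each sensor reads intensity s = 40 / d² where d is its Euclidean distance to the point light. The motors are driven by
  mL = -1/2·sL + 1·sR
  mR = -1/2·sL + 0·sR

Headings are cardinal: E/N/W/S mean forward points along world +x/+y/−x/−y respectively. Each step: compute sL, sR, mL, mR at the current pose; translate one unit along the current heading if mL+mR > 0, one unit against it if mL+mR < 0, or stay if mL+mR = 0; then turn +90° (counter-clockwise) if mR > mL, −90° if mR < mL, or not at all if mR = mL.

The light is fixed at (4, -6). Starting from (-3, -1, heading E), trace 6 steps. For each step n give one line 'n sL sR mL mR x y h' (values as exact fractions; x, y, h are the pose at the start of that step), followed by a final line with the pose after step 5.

0 8/17 8/9 100/153 -4/17 -3 -1 E
1 5/4 1/2 -1/8 -5/8 -2 -1 S
2 8/13 40/113 68/1469 -4/13 -2 0 W
3 20/49 20/29 690/1421 -10/49 -1 0 N
4 40/97 40/41 3060/3977 -20/97 -1 1 E
5 1 5/9 1/18 -1/2 0 1 S
final 0 2 W

n=0: pose=(-3,-1,E); sL=8/17, sR=8/9; mL=100/153, mR=-4/17; mL+mR=64/153 → advance +1; mR−mL=-8/9 → turn -1·90°
n=1: pose=(-2,-1,S); sL=5/4, sR=1/2; mL=-1/8, mR=-5/8; mL+mR=-3/4 → advance -1; mR−mL=-1/2 → turn -1·90°
n=2: pose=(-2,0,W); sL=8/13, sR=40/113; mL=68/1469, mR=-4/13; mL+mR=-384/1469 → advance -1; mR−mL=-40/113 → turn -1·90°
n=3: pose=(-1,0,N); sL=20/49, sR=20/29; mL=690/1421, mR=-10/49; mL+mR=400/1421 → advance +1; mR−mL=-20/29 → turn -1·90°
n=4: pose=(-1,1,E); sL=40/97, sR=40/41; mL=3060/3977, mR=-20/97; mL+mR=2240/3977 → advance +1; mR−mL=-40/41 → turn -1·90°
n=5: pose=(0,1,S); sL=1, sR=5/9; mL=1/18, mR=-1/2; mL+mR=-4/9 → advance -1; mR−mL=-5/9 → turn -1·90°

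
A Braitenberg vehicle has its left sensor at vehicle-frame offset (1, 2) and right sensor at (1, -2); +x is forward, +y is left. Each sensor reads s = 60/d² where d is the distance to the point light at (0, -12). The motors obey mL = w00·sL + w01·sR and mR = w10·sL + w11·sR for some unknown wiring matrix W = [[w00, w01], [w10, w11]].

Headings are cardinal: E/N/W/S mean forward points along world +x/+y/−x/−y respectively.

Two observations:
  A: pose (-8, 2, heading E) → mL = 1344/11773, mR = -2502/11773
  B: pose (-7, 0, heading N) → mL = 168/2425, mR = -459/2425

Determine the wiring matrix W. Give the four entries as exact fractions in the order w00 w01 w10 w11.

-1 1 1/2 -1

obs A: pose=(-8,2,E) → sL=12/61, sR=60/193, mL=1344/11773, mR=-2502/11773
obs B: pose=(-7,0,N) → sL=6/25, sR=30/97, mL=168/2425, mR=-459/2425
sensor matrix S = [[12/61, 60/193], [6/25, 30/97]]; det S = -78624/5709905
solve [mL_A; mL_B] = S·[w00; w01] and [mR_A; mR_B] = S·[w10; w11]:
  w00 = -1, w01 = 1, w10 = 1/2, w11 = -1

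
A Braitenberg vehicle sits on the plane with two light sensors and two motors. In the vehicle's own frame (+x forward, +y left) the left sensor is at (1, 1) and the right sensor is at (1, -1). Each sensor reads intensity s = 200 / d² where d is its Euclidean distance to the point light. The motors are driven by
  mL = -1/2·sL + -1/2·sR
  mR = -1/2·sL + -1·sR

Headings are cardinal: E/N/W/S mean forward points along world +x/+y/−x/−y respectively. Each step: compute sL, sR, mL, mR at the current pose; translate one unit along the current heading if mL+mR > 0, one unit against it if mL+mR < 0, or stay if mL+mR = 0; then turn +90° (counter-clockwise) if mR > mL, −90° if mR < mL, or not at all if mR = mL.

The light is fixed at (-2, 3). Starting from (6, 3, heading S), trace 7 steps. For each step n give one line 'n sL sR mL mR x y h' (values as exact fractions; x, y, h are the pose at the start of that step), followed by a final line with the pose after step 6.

0 100/41 4 -132/41 -214/41 6 3 S
1 200/49 200/53 -10200/2597 -15100/2597 6 4 W
2 50/17 25/13 -1075/442 -750/221 7 4 N
3 200/101 200/101 -200/101 -300/101 7 3 E
4 100/41 4 -132/41 -214/41 6 3 S
5 200/49 200/53 -10200/2597 -15100/2597 6 4 W
6 50/17 25/13 -1075/442 -750/221 7 4 N
final 7 3 E

n=0: pose=(6,3,S); sL=100/41, sR=4; mL=-132/41, mR=-214/41; mL+mR=-346/41 → advance -1; mR−mL=-2 → turn -1·90°
n=1: pose=(6,4,W); sL=200/49, sR=200/53; mL=-10200/2597, mR=-15100/2597; mL+mR=-25300/2597 → advance -1; mR−mL=-100/53 → turn -1·90°
n=2: pose=(7,4,N); sL=50/17, sR=25/13; mL=-1075/442, mR=-750/221; mL+mR=-2575/442 → advance -1; mR−mL=-25/26 → turn -1·90°
n=3: pose=(7,3,E); sL=200/101, sR=200/101; mL=-200/101, mR=-300/101; mL+mR=-500/101 → advance -1; mR−mL=-100/101 → turn -1·90°
n=4: pose=(6,3,S); sL=100/41, sR=4; mL=-132/41, mR=-214/41; mL+mR=-346/41 → advance -1; mR−mL=-2 → turn -1·90°
n=5: pose=(6,4,W); sL=200/49, sR=200/53; mL=-10200/2597, mR=-15100/2597; mL+mR=-25300/2597 → advance -1; mR−mL=-100/53 → turn -1·90°
n=6: pose=(7,4,N); sL=50/17, sR=25/13; mL=-1075/442, mR=-750/221; mL+mR=-2575/442 → advance -1; mR−mL=-25/26 → turn -1·90°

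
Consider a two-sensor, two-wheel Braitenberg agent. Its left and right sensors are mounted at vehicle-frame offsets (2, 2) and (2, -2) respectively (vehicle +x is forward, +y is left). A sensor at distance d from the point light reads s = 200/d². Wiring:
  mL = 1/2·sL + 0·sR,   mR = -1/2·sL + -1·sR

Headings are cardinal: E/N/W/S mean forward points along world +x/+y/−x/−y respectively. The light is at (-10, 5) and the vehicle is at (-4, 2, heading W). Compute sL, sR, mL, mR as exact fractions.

left sensor world pos  = (-6, 0); dL² = 41
right sensor world pos = (-6, 4); dR² = 17
sL = 200/41 = 200/41
sR = 200/17 = 200/17
mL = 1/2·sL + 0·sR = 100/41
mR = -1/2·sL + -1·sR = -9900/697

200/41 200/17 100/41 -9900/697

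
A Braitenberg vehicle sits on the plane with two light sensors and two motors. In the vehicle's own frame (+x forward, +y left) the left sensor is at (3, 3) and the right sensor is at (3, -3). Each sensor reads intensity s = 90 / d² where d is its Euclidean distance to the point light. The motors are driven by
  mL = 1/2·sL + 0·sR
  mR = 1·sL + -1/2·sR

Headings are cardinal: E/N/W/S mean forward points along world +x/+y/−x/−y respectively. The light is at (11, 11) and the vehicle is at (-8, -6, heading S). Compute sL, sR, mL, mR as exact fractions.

left sensor world pos  = (-5, -9); dL² = 656
right sensor world pos = (-11, -9); dR² = 884
sL = 90/656 = 45/328
sR = 90/884 = 45/442
mL = 1/2·sL + 0·sR = 45/656
mR = 1·sL + -1/2·sR = 6255/72488

45/328 45/442 45/656 6255/72488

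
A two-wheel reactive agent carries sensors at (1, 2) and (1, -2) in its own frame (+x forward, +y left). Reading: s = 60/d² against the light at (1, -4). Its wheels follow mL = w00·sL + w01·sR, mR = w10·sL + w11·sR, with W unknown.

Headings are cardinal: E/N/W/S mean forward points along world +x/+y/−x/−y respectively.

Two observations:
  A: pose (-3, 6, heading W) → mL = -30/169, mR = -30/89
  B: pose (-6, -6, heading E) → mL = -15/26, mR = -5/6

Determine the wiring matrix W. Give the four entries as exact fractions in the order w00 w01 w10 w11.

obs A: pose=(-3,6,W) → sL=60/89, sR=60/169, mL=-30/169, mR=-30/89
obs B: pose=(-6,-6,E) → sL=5/3, sR=15/13, mL=-15/26, mR=-5/6
sensor matrix S = [[60/89, 60/169], [5/3, 15/13]]; det S = 2800/15041
solve [mL_A; mL_B] = S·[w00; w01] and [mR_A; mR_B] = S·[w10; w11]:
  w00 = 0, w01 = -1/2, w10 = -1/2, w11 = 0

0 -1/2 -1/2 0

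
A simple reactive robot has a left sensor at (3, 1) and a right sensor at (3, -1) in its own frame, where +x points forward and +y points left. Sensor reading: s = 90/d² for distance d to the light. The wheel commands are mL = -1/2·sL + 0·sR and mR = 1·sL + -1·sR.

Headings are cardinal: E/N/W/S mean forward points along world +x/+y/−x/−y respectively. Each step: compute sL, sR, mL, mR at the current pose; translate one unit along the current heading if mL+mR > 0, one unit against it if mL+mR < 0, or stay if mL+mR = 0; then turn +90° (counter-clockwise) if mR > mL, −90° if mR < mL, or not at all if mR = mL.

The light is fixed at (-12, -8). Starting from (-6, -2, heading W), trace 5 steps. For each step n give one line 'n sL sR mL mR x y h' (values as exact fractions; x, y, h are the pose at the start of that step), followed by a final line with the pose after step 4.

0 45/17 45/29 -45/34 540/493 -6 -2 W
1 90/73 2 -45/73 -56/73 -5 -2 S
2 45/26 9/8 -45/52 63/104 -5 -1 W
3 90/97 18/13 -45/97 -576/1261 -4 -1 S
4 45/101 9/17 -45/202 -144/1717 -4 0 E
final -5 0 N

n=0: pose=(-6,-2,W); sL=45/17, sR=45/29; mL=-45/34, mR=540/493; mL+mR=-225/986 → advance -1; mR−mL=2385/986 → turn +1·90°
n=1: pose=(-5,-2,S); sL=90/73, sR=2; mL=-45/73, mR=-56/73; mL+mR=-101/73 → advance -1; mR−mL=-11/73 → turn -1·90°
n=2: pose=(-5,-1,W); sL=45/26, sR=9/8; mL=-45/52, mR=63/104; mL+mR=-27/104 → advance -1; mR−mL=153/104 → turn +1·90°
n=3: pose=(-4,-1,S); sL=90/97, sR=18/13; mL=-45/97, mR=-576/1261; mL+mR=-1161/1261 → advance -1; mR−mL=9/1261 → turn +1·90°
n=4: pose=(-4,0,E); sL=45/101, sR=9/17; mL=-45/202, mR=-144/1717; mL+mR=-1053/3434 → advance -1; mR−mL=477/3434 → turn +1·90°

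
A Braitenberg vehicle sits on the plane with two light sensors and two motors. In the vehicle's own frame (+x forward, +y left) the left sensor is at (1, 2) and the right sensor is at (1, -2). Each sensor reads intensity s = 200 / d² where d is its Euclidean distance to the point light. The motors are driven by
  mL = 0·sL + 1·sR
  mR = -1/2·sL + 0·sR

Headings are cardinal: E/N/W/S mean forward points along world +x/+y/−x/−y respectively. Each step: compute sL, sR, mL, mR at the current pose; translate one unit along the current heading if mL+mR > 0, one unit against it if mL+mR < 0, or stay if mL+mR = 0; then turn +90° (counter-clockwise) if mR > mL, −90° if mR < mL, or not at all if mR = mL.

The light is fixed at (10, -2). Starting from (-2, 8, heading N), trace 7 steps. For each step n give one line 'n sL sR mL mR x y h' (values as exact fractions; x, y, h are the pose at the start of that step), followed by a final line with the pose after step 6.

n=0: pose=(-2,8,N); sL=200/317, sR=200/221; mL=200/221, mR=-100/317; mL+mR=41300/70057 → advance +1; mR−mL=-85500/70057 → turn -1·90°
n=1: pose=(-2,9,E); sL=20/29, sR=100/101; mL=100/101, mR=-10/29; mL+mR=1890/2929 → advance +1; mR−mL=-3910/2929 → turn -1·90°
n=2: pose=(-1,9,S); sL=200/181, sR=200/269; mL=200/269, mR=-100/181; mL+mR=9300/48689 → advance +1; mR−mL=-63100/48689 → turn -1·90°
n=3: pose=(-1,8,W); sL=25/26, sR=25/36; mL=25/36, mR=-25/52; mL+mR=25/117 → advance +1; mR−mL=-275/234 → turn -1·90°
n=4: pose=(-2,8,N); sL=200/317, sR=200/221; mL=200/221, mR=-100/317; mL+mR=41300/70057 → advance +1; mR−mL=-85500/70057 → turn -1·90°
n=5: pose=(-2,9,E); sL=20/29, sR=100/101; mL=100/101, mR=-10/29; mL+mR=1890/2929 → advance +1; mR−mL=-3910/2929 → turn -1·90°
n=6: pose=(-1,9,S); sL=200/181, sR=200/269; mL=200/269, mR=-100/181; mL+mR=9300/48689 → advance +1; mR−mL=-63100/48689 → turn -1·90°

0 200/317 200/221 200/221 -100/317 -2 8 N
1 20/29 100/101 100/101 -10/29 -2 9 E
2 200/181 200/269 200/269 -100/181 -1 9 S
3 25/26 25/36 25/36 -25/52 -1 8 W
4 200/317 200/221 200/221 -100/317 -2 8 N
5 20/29 100/101 100/101 -10/29 -2 9 E
6 200/181 200/269 200/269 -100/181 -1 9 S
final -1 8 W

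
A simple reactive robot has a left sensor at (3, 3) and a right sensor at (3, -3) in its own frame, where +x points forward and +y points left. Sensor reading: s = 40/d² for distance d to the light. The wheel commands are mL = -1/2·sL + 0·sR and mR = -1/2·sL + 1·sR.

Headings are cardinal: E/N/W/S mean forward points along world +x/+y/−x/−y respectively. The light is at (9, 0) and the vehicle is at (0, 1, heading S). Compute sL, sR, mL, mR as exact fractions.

1 10/37 -1/2 -17/74

left sensor world pos  = (3, -2); dL² = 40
right sensor world pos = (-3, -2); dR² = 148
sL = 40/40 = 1
sR = 40/148 = 10/37
mL = -1/2·sL + 0·sR = -1/2
mR = -1/2·sL + 1·sR = -17/74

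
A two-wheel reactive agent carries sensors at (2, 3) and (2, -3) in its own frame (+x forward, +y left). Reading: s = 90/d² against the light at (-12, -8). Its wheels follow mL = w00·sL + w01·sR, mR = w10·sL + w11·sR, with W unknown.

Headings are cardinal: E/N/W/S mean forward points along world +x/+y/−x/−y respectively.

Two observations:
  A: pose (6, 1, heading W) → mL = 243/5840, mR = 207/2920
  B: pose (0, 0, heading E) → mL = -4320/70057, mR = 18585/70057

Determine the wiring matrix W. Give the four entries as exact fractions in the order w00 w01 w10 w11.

1/2 -1/2 -1/2 1

obs A: pose=(6,1,W) → sL=45/146, sR=9/40, mL=243/5840, mR=207/2920
obs B: pose=(0,0,E) → sL=90/317, sR=90/221, mL=-4320/70057, mR=18585/70057
sensor matrix S = [[45/146, 9/40], [90/317, 90/221]]; det S = 1260927/20456644
solve [mL_A; mL_B] = S·[w00; w01] and [mR_A; mR_B] = S·[w10; w11]:
  w00 = 1/2, w01 = -1/2, w10 = -1/2, w11 = 1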